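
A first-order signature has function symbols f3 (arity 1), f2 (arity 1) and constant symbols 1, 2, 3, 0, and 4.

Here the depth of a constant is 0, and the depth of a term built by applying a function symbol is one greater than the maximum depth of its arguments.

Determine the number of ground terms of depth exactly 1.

10

Let N_k count ground terms of depth at most k. Each non-constant term of depth ≤ k is some function symbol applied to depth-≤(k−1) arguments, giving N_k = 5 + N_{k-1} + N_{k-1}.
N_0 = 5
N_1 = 5 + 5 + 5 = 15
Terms of depth exactly 1: N_1 − N_0 = 15 − 5 = 10.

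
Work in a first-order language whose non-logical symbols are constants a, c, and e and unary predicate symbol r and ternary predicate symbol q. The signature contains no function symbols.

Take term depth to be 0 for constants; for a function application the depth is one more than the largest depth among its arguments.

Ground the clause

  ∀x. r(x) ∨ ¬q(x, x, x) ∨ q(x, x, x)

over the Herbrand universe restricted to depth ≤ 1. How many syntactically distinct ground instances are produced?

3

Ground terms of depth ≤ 1:
  With no function symbols every ground term is a constant, so there are exactly 3 ground terms at every depth bound.
  N_0 = 3
  N_1 = 3
  Explicitly: a, c, e.
So there are 3 ground terms available for substitution.
There is 1 variable to instantiate (x),  occurring in at least one literal, so different choices give different ground instances.
Number of ground instances = 3.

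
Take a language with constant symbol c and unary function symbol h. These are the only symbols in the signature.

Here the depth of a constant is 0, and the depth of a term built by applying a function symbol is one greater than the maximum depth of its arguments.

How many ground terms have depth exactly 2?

Write N_k for the number of ground terms of depth ≤ k. A term of depth ≤ k is either a constant or a function symbol applied to arguments of depth ≤ k−1, so N_k = 1 + N_{k-1}.
N_0 = 1
N_1 = 1 + 1 = 2
N_2 = 1 + 2 = 3
Terms of depth exactly 2: N_2 − N_1 = 3 − 2 = 1.

1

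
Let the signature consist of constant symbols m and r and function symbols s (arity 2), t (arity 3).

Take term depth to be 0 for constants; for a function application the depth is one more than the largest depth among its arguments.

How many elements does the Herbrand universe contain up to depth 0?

2

Count level by level. With function symbols s/2, t/3, the terms of depth ≤ k are the 2 constants together with each function applied to depth-≤(k−1) tuples, so N_k = 2 + N_{k-1}^2 + N_{k-1}^3.
N_0 = 2
Explicitly: m, r.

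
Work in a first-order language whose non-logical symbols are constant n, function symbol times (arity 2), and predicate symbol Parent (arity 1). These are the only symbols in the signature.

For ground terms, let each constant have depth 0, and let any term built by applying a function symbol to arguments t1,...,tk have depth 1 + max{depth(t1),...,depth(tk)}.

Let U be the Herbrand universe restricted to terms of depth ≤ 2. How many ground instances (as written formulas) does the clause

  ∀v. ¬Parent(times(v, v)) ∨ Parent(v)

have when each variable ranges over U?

5

Ground terms of depth ≤ 2:
  Write N_k for the number of ground terms of depth ≤ k. A term of depth ≤ k is either a constant or a function symbol applied to arguments of depth ≤ k−1, so N_k = 1 + N_{k-1}^2.
  N_0 = 1
  N_1 = 1 + 1^2 = 2
  N_2 = 1 + 2^2 = 5
So there are 5 ground terms available for substitution.
The clause has 1 distinct variable (v), which appears in the body. In the free term algebra distinct substitutions yield syntactically distinct ground instances.
Number of ground instances = 5.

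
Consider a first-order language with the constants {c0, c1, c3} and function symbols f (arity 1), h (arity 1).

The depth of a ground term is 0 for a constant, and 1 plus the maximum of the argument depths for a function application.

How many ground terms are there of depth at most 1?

9

Let N_k = |{terms of depth ≤ k}|. Then N_0 = 3 and N_k = 3 + N_{k-1} + N_{k-1} for k ≥ 1 (one summand per function symbol, arity giving the exponent).
N_0 = 3
N_1 = 3 + 3 + 3 = 9
Explicitly: c0, c1, c3, f(c0), f(c1), f(c3), h(c0), h(c1), h(c3).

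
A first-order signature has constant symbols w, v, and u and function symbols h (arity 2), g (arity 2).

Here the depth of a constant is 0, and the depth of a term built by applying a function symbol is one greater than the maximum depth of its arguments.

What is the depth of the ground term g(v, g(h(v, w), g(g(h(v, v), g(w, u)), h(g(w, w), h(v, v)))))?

depth(h(v, w)) = 1 + max(0, 0) = 1
depth(h(v, v)) = 1 + max(0, 0) = 1
depth(g(w, u)) = 1 + max(0, 0) = 1
depth(g(h(v, v), g(w, u))) = 1 + max(1, 1) = 2
depth(g(w, w)) = 1 + max(0, 0) = 1
depth(h(g(w, w), h(v, v))) = 1 + max(1, 1) = 2
depth(g(g(h(v, v), g(w, u)), h(g(w, w), h(v, v)))) = 1 + max(2, 2) = 3
depth(g(h(v, w), g(g(h(v, v), g(w, u)), h(g(w, w), h(v, v))))) = 1 + max(1, 3) = 4
depth(g(v, g(h(v, w), g(g(h(v, v), g(w, u)), h(g(w, w), h(v, v)))))) = 1 + max(0, 4) = 5

5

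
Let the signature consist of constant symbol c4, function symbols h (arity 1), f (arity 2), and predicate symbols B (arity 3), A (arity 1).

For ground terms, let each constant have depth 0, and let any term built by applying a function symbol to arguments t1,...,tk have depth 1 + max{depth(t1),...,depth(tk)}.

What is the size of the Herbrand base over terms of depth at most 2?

2210

First count ground terms of depth ≤ 2.
Count level by level. With function symbols h/1, f/2, the terms of depth ≤ k are the 1 constant together with each function applied to depth-≤(k−1) tuples, so N_k = 1 + N_{k-1} + N_{k-1}^2.
N_0 = 1
N_1 = 1 + 1 + 1^2 = 3
N_2 = 1 + 3 + 3^2 = 13
So |H| = 13.
A ground atom is a predicate applied to a tuple of terms from H, so the count is the sum over predicates of |H|^arity:
  B: 13^3 = 2197;  A: 13
Total ground atoms: 2197 + 13 = 2210.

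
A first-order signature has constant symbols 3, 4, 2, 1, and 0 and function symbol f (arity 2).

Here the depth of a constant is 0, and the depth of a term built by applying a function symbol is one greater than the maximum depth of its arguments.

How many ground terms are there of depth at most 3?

Let N_k count ground terms of depth at most k. Each non-constant term of depth ≤ k is some function symbol applied to depth-≤(k−1) arguments, giving N_k = 5 + N_{k-1}^2.
N_0 = 5
N_1 = 5 + 5^2 = 30
N_2 = 5 + 30^2 = 905
N_3 = 5 + 905^2 = 819030

819030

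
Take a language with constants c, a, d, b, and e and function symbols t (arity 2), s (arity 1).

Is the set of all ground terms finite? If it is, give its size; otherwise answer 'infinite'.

The signature has at least one function symbol (t, arity 2) and at least one constant (c).
Iterating t gives infinitely many distinct ground terms: c, t(c, c), t(t(c, c), t(c, c)), ...
So the Herbrand universe is infinite.

infinite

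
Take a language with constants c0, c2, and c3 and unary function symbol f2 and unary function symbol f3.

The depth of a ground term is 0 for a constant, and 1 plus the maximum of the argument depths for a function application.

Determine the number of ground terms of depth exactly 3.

24

Let N_k = |{terms of depth ≤ k}|. Then N_0 = 3 and N_k = 3 + N_{k-1} + N_{k-1} for k ≥ 1 (one summand per function symbol, arity giving the exponent).
N_0 = 3
N_1 = 3 + 3 + 3 = 9
N_2 = 3 + 9 + 9 = 21
N_3 = 3 + 21 + 21 = 45
Terms of depth exactly 3: N_3 − N_2 = 45 − 21 = 24.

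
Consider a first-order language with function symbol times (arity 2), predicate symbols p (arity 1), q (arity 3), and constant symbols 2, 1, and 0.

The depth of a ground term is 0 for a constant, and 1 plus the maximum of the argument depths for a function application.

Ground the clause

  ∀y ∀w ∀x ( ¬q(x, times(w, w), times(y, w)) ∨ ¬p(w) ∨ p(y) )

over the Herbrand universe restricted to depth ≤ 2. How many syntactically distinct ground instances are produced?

3176523

Ground terms of depth ≤ 2:
  If N_k denotes the number of depth-≤k ground terms, the 3 constants give N_0 = 3, and each function symbol of arity r contributes N_{k-1}^r new terms at level k: N_k = 3 + N_{k-1}^2.
  N_0 = 3
  N_1 = 3 + 3^2 = 12
  N_2 = 3 + 12^2 = 147
So there are 147 ground terms available for substitution.
Each of y, w, x ranges independently over the available ground terms, and distinct assignments produce distinct instances.
Number of ground instances = 147^3 = 3176523.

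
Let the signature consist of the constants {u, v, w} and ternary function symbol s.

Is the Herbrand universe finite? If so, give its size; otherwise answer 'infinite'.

The signature has at least one function symbol (s, arity 3) and at least one constant (u).
Iterating s gives infinitely many distinct ground terms: u, s(u, u, u), s(s(u, u, u), s(u, u, u), s(u, u, u)), ...
So the Herbrand universe is infinite.

infinite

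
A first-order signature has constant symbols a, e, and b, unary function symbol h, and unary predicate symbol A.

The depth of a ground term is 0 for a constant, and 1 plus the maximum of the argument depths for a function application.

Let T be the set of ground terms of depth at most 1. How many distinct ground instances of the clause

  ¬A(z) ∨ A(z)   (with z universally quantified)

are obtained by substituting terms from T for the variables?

6

Ground terms of depth ≤ 1:
  Let N_k count ground terms of depth at most k. Each non-constant term of depth ≤ k is some function symbol applied to depth-≤(k−1) arguments, giving N_k = 3 + N_{k-1}.
  N_0 = 3
  N_1 = 3 + 3 = 6
So there are 6 ground terms available for substitution.
There is 1 variable to instantiate (z),  occurring in at least one literal, so different choices give different ground instances.
Number of ground instances = 6.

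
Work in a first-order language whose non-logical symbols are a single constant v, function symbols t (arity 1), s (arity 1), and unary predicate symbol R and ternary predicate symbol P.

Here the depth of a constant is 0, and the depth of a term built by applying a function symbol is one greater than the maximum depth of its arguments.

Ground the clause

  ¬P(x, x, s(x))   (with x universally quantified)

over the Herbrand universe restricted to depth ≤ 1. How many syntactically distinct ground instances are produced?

3

Ground terms of depth ≤ 1:
  Let N_k count ground terms of depth at most k. Each non-constant term of depth ≤ k is some function symbol applied to depth-≤(k−1) arguments, giving N_k = 1 + N_{k-1} + N_{k-1}.
  N_0 = 1
  N_1 = 1 + 1 + 1 = 3
So there are 3 ground terms available for substitution.
The clause has 1 distinct variable (x), which appears in the body. In the free term algebra distinct substitutions yield syntactically distinct ground instances.
Number of ground instances = 3.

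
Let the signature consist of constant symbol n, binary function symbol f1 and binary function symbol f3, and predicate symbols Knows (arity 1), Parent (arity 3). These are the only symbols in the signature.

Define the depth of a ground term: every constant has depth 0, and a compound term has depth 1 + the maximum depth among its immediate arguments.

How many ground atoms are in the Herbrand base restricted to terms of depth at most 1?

First count ground terms of depth ≤ 1.
If N_k denotes the number of depth-≤k ground terms, the 1 constant gives N_0 = 1, and each function symbol of arity r contributes N_{k-1}^r new terms at level k: N_k = 1 + N_{k-1}^2 + N_{k-1}^2.
N_0 = 1
N_1 = 1 + 1^2 + 1^2 = 3
So |H| = 3.
Each predicate of arity r yields |H|^r ground atoms (one per choice of an r-tuple from H):
  Knows: 3;  Parent: 3^3 = 27
Total ground atoms: 3 + 27 = 30.

30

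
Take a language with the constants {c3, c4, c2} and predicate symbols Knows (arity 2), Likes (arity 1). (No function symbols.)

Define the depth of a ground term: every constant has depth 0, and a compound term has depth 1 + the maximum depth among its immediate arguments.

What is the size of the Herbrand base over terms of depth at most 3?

First count ground terms of depth ≤ 3.
With no function symbols every ground term is a constant, so there are exactly 3 ground terms at every depth bound.
N_0 = 3
N_1 = 3
N_2 = 3
N_3 = 3
Explicitly: c3, c4, c2.
So |H| = 3.
Each predicate of arity r yields |H|^r ground atoms (one per choice of an r-tuple from H):
  Knows: 3^2 = 9;  Likes: 3
Total ground atoms: 9 + 3 = 12.

12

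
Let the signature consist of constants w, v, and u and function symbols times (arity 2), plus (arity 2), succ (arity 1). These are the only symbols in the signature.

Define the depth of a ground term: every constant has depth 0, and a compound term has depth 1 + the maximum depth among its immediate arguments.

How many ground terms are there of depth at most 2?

1179

Let N_k = |{terms of depth ≤ k}|. Then N_0 = 3 and N_k = 3 + N_{k-1}^2 + N_{k-1}^2 + N_{k-1} for k ≥ 1 (one summand per function symbol, arity giving the exponent).
N_0 = 3
N_1 = 3 + 3^2 + 3^2 + 3 = 24
N_2 = 3 + 24^2 + 24^2 + 24 = 1179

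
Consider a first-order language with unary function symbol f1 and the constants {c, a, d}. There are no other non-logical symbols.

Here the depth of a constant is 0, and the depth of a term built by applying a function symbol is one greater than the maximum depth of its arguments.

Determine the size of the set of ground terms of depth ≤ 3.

Write N_k for the number of ground terms of depth ≤ k. A term of depth ≤ k is either a constant or a function symbol applied to arguments of depth ≤ k−1, so N_k = 3 + N_{k-1}.
N_0 = 3
N_1 = 3 + 3 = 6
N_2 = 3 + 6 = 9
N_3 = 3 + 9 = 12
Explicitly: c, a, d, f1(c), f1(a), f1(d), f1(f1(c)), f1(f1(a)), f1(f1(d)), f1(f1(f1(c))), f1(f1(f1(a))), f1(f1(f1(d))).

12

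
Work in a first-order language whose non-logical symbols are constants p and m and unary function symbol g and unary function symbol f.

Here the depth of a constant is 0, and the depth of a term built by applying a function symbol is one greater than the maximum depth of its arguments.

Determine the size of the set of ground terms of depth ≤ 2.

Count level by level. With function symbols g/1, f/1, the terms of depth ≤ k are the 2 constants together with each function applied to depth-≤(k−1) tuples, so N_k = 2 + N_{k-1} + N_{k-1}.
N_0 = 2
N_1 = 2 + 2 + 2 = 6
N_2 = 2 + 6 + 6 = 14

14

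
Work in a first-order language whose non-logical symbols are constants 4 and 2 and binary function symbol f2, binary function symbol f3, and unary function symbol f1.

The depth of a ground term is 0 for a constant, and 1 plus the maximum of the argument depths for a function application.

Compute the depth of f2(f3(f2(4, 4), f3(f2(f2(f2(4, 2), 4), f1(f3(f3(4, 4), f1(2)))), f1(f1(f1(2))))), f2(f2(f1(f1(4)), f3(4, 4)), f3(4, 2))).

7

depth(f2(4, 4)) = 1 + max(0, 0) = 1
depth(f2(4, 2)) = 1 + max(0, 0) = 1
depth(f2(f2(4, 2), 4)) = 1 + max(1, 0) = 2
depth(f3(4, 4)) = 1 + max(0, 0) = 1
depth(f1(2)) = 1 + depth(2) = 1 + 0 = 1
depth(f3(f3(4, 4), f1(2))) = 1 + max(1, 1) = 2
depth(f1(f3(f3(4, 4), f1(2)))) = 1 + depth(f3(f3(4, 4), f1(2))) = 1 + 2 = 3
depth(f2(f2(f2(4, 2), 4), f1(f3(f3(4, 4), f1(2))))) = 1 + max(2, 3) = 4
depth(f1(f1(2))) = 1 + depth(f1(2)) = 1 + 1 = 2
depth(f1(f1(f1(2)))) = 1 + depth(f1(f1(2))) = 1 + 2 = 3
depth(f3(f2(f2(f2(4, 2), 4), f1(f3(f3(4, 4), f1(2)))), f1(f1(f1(2))))) = 1 + max(4, 3) = 5
depth(f3(f2(4, 4), f3(f2(f2(f2(4, 2), 4), f1(f3(f3(4, 4), f1(2)))), f1(f1(f1(2)))))) = 1 + max(1, 5) = 6
depth(f1(4)) = 1 + depth(4) = 1 + 0 = 1
depth(f1(f1(4))) = 1 + depth(f1(4)) = 1 + 1 = 2
depth(f2(f1(f1(4)), f3(4, 4))) = 1 + max(2, 1) = 3
depth(f3(4, 2)) = 1 + max(0, 0) = 1
depth(f2(f2(f1(f1(4)), f3(4, 4)), f3(4, 2))) = 1 + max(3, 1) = 4
depth(f2(f3(f2(4, 4), f3(f2(f2(f2(4, 2), 4), f1(f3(f3(4, 4), f1(2)))), f1(f1(f1(2))))), f2(f2(f1(f1(4)), f3(4, 4)), f3(4, 2)))) = 1 + max(6, 4) = 7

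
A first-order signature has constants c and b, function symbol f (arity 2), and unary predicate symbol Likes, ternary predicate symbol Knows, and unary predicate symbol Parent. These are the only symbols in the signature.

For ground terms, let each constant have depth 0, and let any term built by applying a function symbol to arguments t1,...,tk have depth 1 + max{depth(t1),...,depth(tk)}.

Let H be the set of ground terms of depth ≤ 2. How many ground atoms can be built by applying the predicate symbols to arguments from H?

54948

First count ground terms of depth ≤ 2.
Let N_k = |{terms of depth ≤ k}|. Then N_0 = 2 and N_k = 2 + N_{k-1}^2 for k ≥ 1 (one summand per function symbol, arity giving the exponent).
N_0 = 2
N_1 = 2 + 2^2 = 6
N_2 = 2 + 6^2 = 38
So |H| = 38.
Each predicate of arity r yields |H|^r ground atoms (one per choice of an r-tuple from H):
  Likes: 38;  Knows: 38^3 = 54872;  Parent: 38
Total ground atoms: 38 + 54872 + 38 = 54948.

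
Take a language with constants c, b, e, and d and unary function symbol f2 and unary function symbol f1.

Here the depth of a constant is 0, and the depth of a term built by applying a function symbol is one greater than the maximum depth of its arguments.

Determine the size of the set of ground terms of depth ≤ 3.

Write N_k for the number of ground terms of depth ≤ k. A term of depth ≤ k is either a constant or a function symbol applied to arguments of depth ≤ k−1, so N_k = 4 + N_{k-1} + N_{k-1}.
N_0 = 4
N_1 = 4 + 4 + 4 = 12
N_2 = 4 + 12 + 12 = 28
N_3 = 4 + 28 + 28 = 60

60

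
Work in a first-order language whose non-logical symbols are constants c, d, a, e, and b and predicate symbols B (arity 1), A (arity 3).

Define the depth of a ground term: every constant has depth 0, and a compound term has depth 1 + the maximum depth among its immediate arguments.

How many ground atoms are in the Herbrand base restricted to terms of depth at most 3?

First count ground terms of depth ≤ 3.
With no function symbols every ground term is a constant, so there are exactly 5 ground terms at every depth bound.
N_0 = 5
N_1 = 5
N_2 = 5
N_3 = 5
Explicitly: c, d, a, e, b.
So |H| = 5.
A ground atom is a predicate applied to a tuple of terms from H, so the count is the sum over predicates of |H|^arity:
  B: 5;  A: 5^3 = 125
Total ground atoms: 5 + 125 = 130.

130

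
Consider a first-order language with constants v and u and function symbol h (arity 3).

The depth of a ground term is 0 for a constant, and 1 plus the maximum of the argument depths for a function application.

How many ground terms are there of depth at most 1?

10

Let N_k count ground terms of depth at most k. Each non-constant term of depth ≤ k is some function symbol applied to depth-≤(k−1) arguments, giving N_k = 2 + N_{k-1}^3.
N_0 = 2
N_1 = 2 + 2^3 = 10
Explicitly: v, u, h(v, v, v), h(v, v, u), h(v, u, v), h(v, u, u), h(u, v, v), h(u, v, u), h(u, u, v), h(u, u, u).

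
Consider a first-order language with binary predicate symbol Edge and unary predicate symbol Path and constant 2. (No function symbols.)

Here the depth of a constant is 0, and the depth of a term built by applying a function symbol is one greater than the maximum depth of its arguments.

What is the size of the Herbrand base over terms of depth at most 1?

2

First count ground terms of depth ≤ 1.
With no function symbols every ground term is a constant, so there is exactly 1 ground term at every depth bound.
N_0 = 1
N_1 = 1
Explicitly: 2.
So |H| = 1.
For each predicate symbol, the number of ground atoms is |H| raised to its arity; summing:
  Edge: 1^2 = 1;  Path: 1
Total ground atoms: 1 + 1 = 2.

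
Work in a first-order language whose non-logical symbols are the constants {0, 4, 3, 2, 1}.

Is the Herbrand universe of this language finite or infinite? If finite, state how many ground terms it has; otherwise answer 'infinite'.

There are no function symbols, so every ground term is one of the 5 constants.
The Herbrand universe is {0, 4, 3, 2, 1}, which is finite with 5 elements.

5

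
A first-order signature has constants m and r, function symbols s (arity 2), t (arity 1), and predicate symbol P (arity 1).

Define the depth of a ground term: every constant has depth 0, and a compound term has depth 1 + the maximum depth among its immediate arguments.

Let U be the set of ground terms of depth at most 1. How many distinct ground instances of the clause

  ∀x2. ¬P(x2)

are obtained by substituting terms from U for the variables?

Ground terms of depth ≤ 1:
  Let N_k count ground terms of depth at most k. Each non-constant term of depth ≤ k is some function symbol applied to depth-≤(k−1) arguments, giving N_k = 2 + N_{k-1}^2 + N_{k-1}.
  N_0 = 2
  N_1 = 2 + 2^2 + 2 = 8
  Explicitly: m, r, s(m, m), s(m, r), s(r, m), s(r, r), t(m), t(r).
So there are 8 ground terms available for substitution.
The body mentions the single quantified variable x2; since ground terms form a free algebra, no two substitutions collapse to the same formula.
Number of ground instances = 8.

8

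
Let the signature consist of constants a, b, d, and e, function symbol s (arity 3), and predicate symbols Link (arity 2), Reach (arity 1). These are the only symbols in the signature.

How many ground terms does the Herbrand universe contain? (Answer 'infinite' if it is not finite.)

The signature has at least one function symbol (s, arity 3) and at least one constant (a).
Iterating s gives infinitely many distinct ground terms: a, s(a, a, a), s(s(a, a, a), s(a, a, a), s(a, a, a)), ...
So the Herbrand universe is infinite.

infinite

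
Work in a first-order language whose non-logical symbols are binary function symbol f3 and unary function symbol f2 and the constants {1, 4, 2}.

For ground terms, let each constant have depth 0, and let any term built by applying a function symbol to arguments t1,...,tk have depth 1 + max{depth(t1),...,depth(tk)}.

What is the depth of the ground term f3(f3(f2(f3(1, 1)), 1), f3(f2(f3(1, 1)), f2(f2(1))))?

depth(f3(1, 1)) = 1 + max(0, 0) = 1
depth(f2(f3(1, 1))) = 1 + depth(f3(1, 1)) = 1 + 1 = 2
depth(f3(f2(f3(1, 1)), 1)) = 1 + max(2, 0) = 3
depth(f2(1)) = 1 + depth(1) = 1 + 0 = 1
depth(f2(f2(1))) = 1 + depth(f2(1)) = 1 + 1 = 2
depth(f3(f2(f3(1, 1)), f2(f2(1)))) = 1 + max(2, 2) = 3
depth(f3(f3(f2(f3(1, 1)), 1), f3(f2(f3(1, 1)), f2(f2(1))))) = 1 + max(3, 3) = 4

4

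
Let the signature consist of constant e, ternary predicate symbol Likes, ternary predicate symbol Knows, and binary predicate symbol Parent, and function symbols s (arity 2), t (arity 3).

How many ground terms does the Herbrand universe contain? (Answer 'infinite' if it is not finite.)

infinite

The signature has at least one function symbol (s, arity 2) and at least one constant (e).
Iterating s gives infinitely many distinct ground terms: e, s(e, e), s(s(e, e), s(e, e)), ...
So the Herbrand universe is infinite.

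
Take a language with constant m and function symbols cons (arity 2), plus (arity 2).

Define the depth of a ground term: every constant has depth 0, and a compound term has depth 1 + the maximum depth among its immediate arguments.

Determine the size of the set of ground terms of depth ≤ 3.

723

Count level by level. With function symbols cons/2, plus/2, the terms of depth ≤ k are the 1 constant together with each function applied to depth-≤(k−1) tuples, so N_k = 1 + N_{k-1}^2 + N_{k-1}^2.
N_0 = 1
N_1 = 1 + 1^2 + 1^2 = 3
N_2 = 1 + 3^2 + 3^2 = 19
N_3 = 1 + 19^2 + 19^2 = 723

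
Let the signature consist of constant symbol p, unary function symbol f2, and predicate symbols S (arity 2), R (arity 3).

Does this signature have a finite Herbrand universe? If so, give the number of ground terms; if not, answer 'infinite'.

infinite

The signature has at least one function symbol (f2, arity 1) and at least one constant (p).
Iterating f2 gives infinitely many distinct ground terms: p, f2(p), f2(f2(p)), ...
So the Herbrand universe is infinite.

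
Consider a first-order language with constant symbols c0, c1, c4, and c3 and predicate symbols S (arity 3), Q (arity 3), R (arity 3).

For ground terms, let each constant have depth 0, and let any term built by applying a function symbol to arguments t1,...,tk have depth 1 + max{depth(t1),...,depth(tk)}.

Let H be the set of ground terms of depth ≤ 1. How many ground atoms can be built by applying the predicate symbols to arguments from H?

192

First count ground terms of depth ≤ 1.
With no function symbols every ground term is a constant, so there are exactly 4 ground terms at every depth bound.
N_0 = 4
N_1 = 4
Explicitly: c0, c1, c4, c3.
So |H| = 4.
For each predicate symbol, the number of ground atoms is |H| raised to its arity; summing:
  S: 4^3 = 64;  Q: 4^3 = 64;  R: 4^3 = 64
Total ground atoms: 64 + 64 + 64 = 192.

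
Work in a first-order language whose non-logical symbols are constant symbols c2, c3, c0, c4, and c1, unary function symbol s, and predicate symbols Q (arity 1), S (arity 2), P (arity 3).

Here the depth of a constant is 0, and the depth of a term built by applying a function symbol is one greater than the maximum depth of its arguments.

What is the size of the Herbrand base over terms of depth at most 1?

1110

First count ground terms of depth ≤ 1.
Let N_k count ground terms of depth at most k. Each non-constant term of depth ≤ k is some function symbol applied to depth-≤(k−1) arguments, giving N_k = 5 + N_{k-1}.
N_0 = 5
N_1 = 5 + 5 = 10
Explicitly: c2, c3, c0, c4, c1, s(c2), s(c3), s(c0), s(c4), s(c1).
So |H| = 10.
For each predicate symbol, the number of ground atoms is |H| raised to its arity; summing:
  Q: 10;  S: 10^2 = 100;  P: 10^3 = 1000
Total ground atoms: 10 + 100 + 1000 = 1110.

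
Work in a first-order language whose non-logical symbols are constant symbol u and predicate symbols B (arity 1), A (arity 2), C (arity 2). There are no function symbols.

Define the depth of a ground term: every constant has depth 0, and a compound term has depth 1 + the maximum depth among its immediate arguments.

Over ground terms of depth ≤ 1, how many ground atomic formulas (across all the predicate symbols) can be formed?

First count ground terms of depth ≤ 1.
With no function symbols every ground term is a constant, so there is exactly 1 ground term at every depth bound.
N_0 = 1
N_1 = 1
Explicitly: u.
So |H| = 1.
Ground atoms are formed by filling each argument slot of a predicate with a term from H, so an r-ary predicate gives |H|^r atoms:
  B: 1;  A: 1^2 = 1;  C: 1^2 = 1
Total ground atoms: 1 + 1 + 1 = 3.

3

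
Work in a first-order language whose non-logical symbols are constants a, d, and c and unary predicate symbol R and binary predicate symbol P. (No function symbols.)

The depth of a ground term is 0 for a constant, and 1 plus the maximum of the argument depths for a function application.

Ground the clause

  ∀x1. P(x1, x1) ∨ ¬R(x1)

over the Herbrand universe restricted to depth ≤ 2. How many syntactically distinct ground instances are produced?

3

Ground terms of depth ≤ 2:
  With no function symbols every ground term is a constant, so there are exactly 3 ground terms at every depth bound.
  N_0 = 3
  N_1 = 3
  N_2 = 3
  Explicitly: a, d, c.
So there are 3 ground terms available for substitution.
The variable x1 ranges independently over the available ground terms, and distinct assignments produce distinct instances.
Number of ground instances = 3.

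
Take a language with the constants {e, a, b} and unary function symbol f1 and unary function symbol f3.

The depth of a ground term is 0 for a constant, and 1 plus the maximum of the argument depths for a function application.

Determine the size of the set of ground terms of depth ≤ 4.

93

If N_k denotes the number of depth-≤k ground terms, the 3 constants give N_0 = 3, and each function symbol of arity r contributes N_{k-1}^r new terms at level k: N_k = 3 + N_{k-1} + N_{k-1}.
N_0 = 3
N_1 = 3 + 3 + 3 = 9
N_2 = 3 + 9 + 9 = 21
N_3 = 3 + 21 + 21 = 45
N_4 = 3 + 45 + 45 = 93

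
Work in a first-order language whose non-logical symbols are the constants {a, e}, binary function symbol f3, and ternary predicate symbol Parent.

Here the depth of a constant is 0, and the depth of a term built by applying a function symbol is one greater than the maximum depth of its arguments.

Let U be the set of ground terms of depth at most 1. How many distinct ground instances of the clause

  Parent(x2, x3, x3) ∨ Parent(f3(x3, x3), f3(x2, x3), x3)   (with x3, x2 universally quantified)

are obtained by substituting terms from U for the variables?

Ground terms of depth ≤ 1:
  Let N_k = |{terms of depth ≤ k}|. Then N_0 = 2 and N_k = 2 + N_{k-1}^2 for k ≥ 1 (one summand per function symbol, arity giving the exponent).
  N_0 = 2
  N_1 = 2 + 2^2 = 6
So there are 6 ground terms available for substitution.
The clause has 2 distinct variables (x3, x2), each appearing in the body. In the free term algebra distinct substitutions yield syntactically distinct ground instances.
Number of ground instances = 6^2 = 36.

36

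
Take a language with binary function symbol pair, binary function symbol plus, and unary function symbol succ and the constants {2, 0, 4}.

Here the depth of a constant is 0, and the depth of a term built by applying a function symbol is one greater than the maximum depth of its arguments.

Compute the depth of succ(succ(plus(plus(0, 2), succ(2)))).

depth(plus(0, 2)) = 1 + max(0, 0) = 1
depth(succ(2)) = 1 + depth(2) = 1 + 0 = 1
depth(plus(plus(0, 2), succ(2))) = 1 + max(1, 1) = 2
depth(succ(plus(plus(0, 2), succ(2)))) = 1 + depth(plus(plus(0, 2), succ(2))) = 1 + 2 = 3
depth(succ(succ(plus(plus(0, 2), succ(2))))) = 1 + depth(succ(plus(plus(0, 2), succ(2)))) = 1 + 3 = 4

4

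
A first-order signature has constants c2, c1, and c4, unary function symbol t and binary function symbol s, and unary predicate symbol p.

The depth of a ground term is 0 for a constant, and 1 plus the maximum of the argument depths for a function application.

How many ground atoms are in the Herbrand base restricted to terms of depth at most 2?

First count ground terms of depth ≤ 2.
Let N_k count ground terms of depth at most k. Each non-constant term of depth ≤ k is some function symbol applied to depth-≤(k−1) arguments, giving N_k = 3 + N_{k-1} + N_{k-1}^2.
N_0 = 3
N_1 = 3 + 3 + 3^2 = 15
N_2 = 3 + 15 + 15^2 = 243
So |H| = 243.
For each predicate symbol, the number of ground atoms is |H| raised to its arity; summing:
  p: 243
Total ground atoms: 243.

243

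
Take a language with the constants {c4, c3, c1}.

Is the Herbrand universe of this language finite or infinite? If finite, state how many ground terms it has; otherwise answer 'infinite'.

There are no function symbols, so every ground term is one of the 3 constants.
The Herbrand universe is {c4, c3, c1}, which is finite with 3 elements.

3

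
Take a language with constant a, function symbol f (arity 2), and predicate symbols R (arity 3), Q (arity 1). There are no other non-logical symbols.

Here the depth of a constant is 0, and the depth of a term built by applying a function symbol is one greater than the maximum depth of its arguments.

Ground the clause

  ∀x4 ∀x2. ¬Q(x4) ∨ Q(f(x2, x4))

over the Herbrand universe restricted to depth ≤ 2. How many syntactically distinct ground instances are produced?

Ground terms of depth ≤ 2:
  Write N_k for the number of ground terms of depth ≤ k. A term of depth ≤ k is either a constant or a function symbol applied to arguments of depth ≤ k−1, so N_k = 1 + N_{k-1}^2.
  N_0 = 1
  N_1 = 1 + 1^2 = 2
  N_2 = 1 + 2^2 = 5
  Explicitly: a, f(a, a), f(a, f(a, a)), f(f(a, a), a), f(f(a, a), f(a, a)).
So there are 5 ground terms available for substitution.
The clause has 2 distinct variables (x4, x2), each appearing in the body. In the free term algebra distinct substitutions yield syntactically distinct ground instances.
Number of ground instances = 5^2 = 25.

25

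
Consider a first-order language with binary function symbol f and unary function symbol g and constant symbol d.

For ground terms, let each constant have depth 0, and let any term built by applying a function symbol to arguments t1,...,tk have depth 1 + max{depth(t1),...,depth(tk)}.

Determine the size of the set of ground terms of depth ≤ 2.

13

Count level by level. With function symbols f/2, g/1, the terms of depth ≤ k are the 1 constant together with each function applied to depth-≤(k−1) tuples, so N_k = 1 + N_{k-1}^2 + N_{k-1}.
N_0 = 1
N_1 = 1 + 1^2 + 1 = 3
N_2 = 1 + 3^2 + 3 = 13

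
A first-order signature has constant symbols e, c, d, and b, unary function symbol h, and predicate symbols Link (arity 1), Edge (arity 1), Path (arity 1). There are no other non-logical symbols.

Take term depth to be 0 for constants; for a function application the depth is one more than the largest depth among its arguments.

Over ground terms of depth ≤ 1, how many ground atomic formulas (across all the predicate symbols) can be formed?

24

First count ground terms of depth ≤ 1.
Count level by level. With function symbols h/1, the terms of depth ≤ k are the 4 constants together with each function applied to depth-≤(k−1) tuples, so N_k = 4 + N_{k-1}.
N_0 = 4
N_1 = 4 + 4 = 8
Explicitly: e, c, d, b, h(e), h(c), h(d), h(b).
So |H| = 8.
For each predicate symbol, the number of ground atoms is |H| raised to its arity; summing:
  Link: 8;  Edge: 8;  Path: 8
Total ground atoms: 8 + 8 + 8 = 24.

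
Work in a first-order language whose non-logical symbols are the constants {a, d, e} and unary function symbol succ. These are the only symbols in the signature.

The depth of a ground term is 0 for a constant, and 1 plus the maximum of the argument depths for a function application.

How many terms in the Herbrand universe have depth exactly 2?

Let N_k = |{terms of depth ≤ k}|. Then N_0 = 3 and N_k = 3 + N_{k-1} for k ≥ 1 (one summand per function symbol, arity giving the exponent).
N_0 = 3
N_1 = 3 + 3 = 6
N_2 = 3 + 6 = 9
Terms of depth exactly 2: N_2 − N_1 = 9 − 6 = 3.

3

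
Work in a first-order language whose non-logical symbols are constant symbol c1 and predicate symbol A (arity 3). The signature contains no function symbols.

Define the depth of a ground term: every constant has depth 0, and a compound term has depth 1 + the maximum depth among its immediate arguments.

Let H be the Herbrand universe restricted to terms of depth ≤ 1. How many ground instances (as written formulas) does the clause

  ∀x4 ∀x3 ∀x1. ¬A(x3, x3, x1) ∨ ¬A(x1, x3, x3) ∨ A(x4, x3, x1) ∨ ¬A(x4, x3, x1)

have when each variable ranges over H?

1

Ground terms of depth ≤ 1:
  With no function symbols every ground term is a constant, so there is exactly 1 ground term at every depth bound.
  N_0 = 1
  N_1 = 1
  Explicitly: c1.
So there is exactly 1 ground term available for substitution.
The clause has 3 distinct variables (x4, x3, x1), each appearing in the body. In the free term algebra distinct substitutions yield syntactically distinct ground instances.
Number of ground instances = 1^3 = 1.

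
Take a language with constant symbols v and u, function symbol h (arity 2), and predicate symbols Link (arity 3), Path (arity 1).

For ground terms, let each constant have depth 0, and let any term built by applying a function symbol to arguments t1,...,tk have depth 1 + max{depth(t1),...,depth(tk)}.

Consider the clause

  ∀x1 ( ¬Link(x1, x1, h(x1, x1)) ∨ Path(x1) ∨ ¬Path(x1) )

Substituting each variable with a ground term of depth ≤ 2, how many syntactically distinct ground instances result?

Ground terms of depth ≤ 2:
  If N_k denotes the number of depth-≤k ground terms, the 2 constants give N_0 = 2, and each function symbol of arity r contributes N_{k-1}^r new terms at level k: N_k = 2 + N_{k-1}^2.
  N_0 = 2
  N_1 = 2 + 2^2 = 6
  N_2 = 2 + 6^2 = 38
So there are 38 ground terms available for substitution.
The body mentions the single quantified variable x1; since ground terms form a free algebra, no two substitutions collapse to the same formula.
Number of ground instances = 38.

38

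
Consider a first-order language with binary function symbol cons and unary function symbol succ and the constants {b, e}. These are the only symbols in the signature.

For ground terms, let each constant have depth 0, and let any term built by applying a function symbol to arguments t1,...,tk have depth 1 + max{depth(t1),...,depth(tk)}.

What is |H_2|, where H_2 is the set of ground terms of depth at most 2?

Let N_k = |{terms of depth ≤ k}|. Then N_0 = 2 and N_k = 2 + N_{k-1}^2 + N_{k-1} for k ≥ 1 (one summand per function symbol, arity giving the exponent).
N_0 = 2
N_1 = 2 + 2^2 + 2 = 8
N_2 = 2 + 8^2 + 8 = 74

74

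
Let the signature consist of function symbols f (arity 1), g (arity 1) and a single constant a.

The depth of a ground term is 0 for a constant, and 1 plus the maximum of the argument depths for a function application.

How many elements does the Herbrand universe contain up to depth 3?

15

If N_k denotes the number of depth-≤k ground terms, the 1 constant gives N_0 = 1, and each function symbol of arity r contributes N_{k-1}^r new terms at level k: N_k = 1 + N_{k-1} + N_{k-1}.
N_0 = 1
N_1 = 1 + 1 + 1 = 3
N_2 = 1 + 3 + 3 = 7
N_3 = 1 + 7 + 7 = 15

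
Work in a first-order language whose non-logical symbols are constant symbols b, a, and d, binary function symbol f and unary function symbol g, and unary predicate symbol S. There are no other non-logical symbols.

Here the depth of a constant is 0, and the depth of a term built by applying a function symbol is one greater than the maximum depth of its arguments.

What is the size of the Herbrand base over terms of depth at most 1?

15

First count ground terms of depth ≤ 1.
Count level by level. With function symbols f/2, g/1, the terms of depth ≤ k are the 3 constants together with each function applied to depth-≤(k−1) tuples, so N_k = 3 + N_{k-1}^2 + N_{k-1}.
N_0 = 3
N_1 = 3 + 3^2 + 3 = 15
So |H| = 15.
For each predicate symbol, the number of ground atoms is |H| raised to its arity; summing:
  S: 15
Total ground atoms: 15.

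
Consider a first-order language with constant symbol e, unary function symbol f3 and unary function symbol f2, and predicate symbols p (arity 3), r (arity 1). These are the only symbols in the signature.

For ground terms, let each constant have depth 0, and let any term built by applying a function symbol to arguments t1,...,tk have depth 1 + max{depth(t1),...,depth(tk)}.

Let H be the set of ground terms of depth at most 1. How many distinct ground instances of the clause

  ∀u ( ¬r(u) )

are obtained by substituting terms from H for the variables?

Ground terms of depth ≤ 1:
  Write N_k for the number of ground terms of depth ≤ k. A term of depth ≤ k is either a constant or a function symbol applied to arguments of depth ≤ k−1, so N_k = 1 + N_{k-1} + N_{k-1}.
  N_0 = 1
  N_1 = 1 + 1 + 1 = 3
  Explicitly: e, f3(e), f2(e).
So there are 3 ground terms available for substitution.
The body mentions the single quantified variable u; since ground terms form a free algebra, no two substitutions collapse to the same formula.
Number of ground instances = 3.

3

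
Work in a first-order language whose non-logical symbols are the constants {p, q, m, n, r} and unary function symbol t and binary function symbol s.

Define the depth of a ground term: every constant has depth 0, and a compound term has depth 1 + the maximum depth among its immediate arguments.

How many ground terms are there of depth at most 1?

Let N_k = |{terms of depth ≤ k}|. Then N_0 = 5 and N_k = 5 + N_{k-1} + N_{k-1}^2 for k ≥ 1 (one summand per function symbol, arity giving the exponent).
N_0 = 5
N_1 = 5 + 5 + 5^2 = 35

35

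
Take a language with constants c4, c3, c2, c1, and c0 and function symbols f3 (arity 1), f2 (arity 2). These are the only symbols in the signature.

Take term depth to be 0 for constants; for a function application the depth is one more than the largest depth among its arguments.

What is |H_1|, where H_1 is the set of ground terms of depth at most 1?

35

If N_k denotes the number of depth-≤k ground terms, the 5 constants give N_0 = 5, and each function symbol of arity r contributes N_{k-1}^r new terms at level k: N_k = 5 + N_{k-1} + N_{k-1}^2.
N_0 = 5
N_1 = 5 + 5 + 5^2 = 35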